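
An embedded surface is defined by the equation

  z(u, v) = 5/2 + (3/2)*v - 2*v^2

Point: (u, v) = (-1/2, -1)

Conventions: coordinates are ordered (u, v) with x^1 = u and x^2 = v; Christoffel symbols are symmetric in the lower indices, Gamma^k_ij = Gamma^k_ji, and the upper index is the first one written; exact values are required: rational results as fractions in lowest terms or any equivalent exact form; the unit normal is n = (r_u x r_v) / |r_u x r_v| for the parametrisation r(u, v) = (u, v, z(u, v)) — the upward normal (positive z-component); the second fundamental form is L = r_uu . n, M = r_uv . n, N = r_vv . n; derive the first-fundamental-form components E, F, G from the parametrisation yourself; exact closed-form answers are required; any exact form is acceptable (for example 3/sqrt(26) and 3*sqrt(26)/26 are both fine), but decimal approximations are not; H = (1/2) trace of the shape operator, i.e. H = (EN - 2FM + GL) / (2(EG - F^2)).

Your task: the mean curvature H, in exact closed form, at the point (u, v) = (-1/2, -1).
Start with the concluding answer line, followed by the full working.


Answer: H = -16*sqrt(5)/3125

z_u = 0, z_v = 11/2, z_uu = 0, z_uv = 0, z_vv = -4
E = 1, F = 0, G = 125/4; answer radicand W^2 = 125/4
unnormalised second-form numerators: l = 0, m = 0, n = -4; L = l/sqrt(125/4), and similarly M = m/sqrt(W^2), N = n/sqrt(W^2)
H = (E*n - 2*F*m + G*l) / (2*(EG - F^2)*sqrt(W^2)); E*n - 2*F*m + G*l = -4, EG - F^2 = 125/4, so H = (-8/125)/sqrt(125/4)


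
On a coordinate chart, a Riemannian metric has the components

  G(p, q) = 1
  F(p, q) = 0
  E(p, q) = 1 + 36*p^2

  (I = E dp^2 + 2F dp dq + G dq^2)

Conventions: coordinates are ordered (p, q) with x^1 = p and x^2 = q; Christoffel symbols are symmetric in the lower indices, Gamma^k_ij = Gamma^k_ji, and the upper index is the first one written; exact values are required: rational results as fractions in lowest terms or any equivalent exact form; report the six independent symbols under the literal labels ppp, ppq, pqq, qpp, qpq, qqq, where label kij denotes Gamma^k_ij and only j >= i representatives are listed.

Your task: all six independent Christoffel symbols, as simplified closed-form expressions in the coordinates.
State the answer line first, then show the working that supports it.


Answer: Gamma_ppp = 36*p/(36*p^2 + 1), Gamma_ppq = 0, Gamma_pqq = 0, Gamma_qpp = 0, Gamma_qpq = 0, Gamma_qqq = 0

E = 1 + 36*p^2; F = 0; G = 1
Gamma^k_ij = (1/2) g^{kl} (d_i g_jl + d_j g_il - d_l g_ij), with g^inv = (1/(EG-F^2)) [[G, -F], [-F, E]]
first partials: E_p = 72*p, E_q = 0, F_p = 0, F_q = 0, G_p = 0, G_q = 0
D = EG - F^2 = 1 + 36*p^2
expanded: Gamma^p_pp = (G E_p - 2F F_p + F E_q)/(2D), Gamma^p_pq = (G E_q - F G_p)/(2D), Gamma^p_qq = (2G F_q - G G_p - F G_q)/(2D), Gamma^q_pp = (2E F_p - E E_q - F E_p)/(2D), Gamma^q_pq = (E G_p - F E_q)/(2D), Gamma^q_qq = (E G_q - 2F F_q + F G_p)/(2D); substitute and cancel common factors


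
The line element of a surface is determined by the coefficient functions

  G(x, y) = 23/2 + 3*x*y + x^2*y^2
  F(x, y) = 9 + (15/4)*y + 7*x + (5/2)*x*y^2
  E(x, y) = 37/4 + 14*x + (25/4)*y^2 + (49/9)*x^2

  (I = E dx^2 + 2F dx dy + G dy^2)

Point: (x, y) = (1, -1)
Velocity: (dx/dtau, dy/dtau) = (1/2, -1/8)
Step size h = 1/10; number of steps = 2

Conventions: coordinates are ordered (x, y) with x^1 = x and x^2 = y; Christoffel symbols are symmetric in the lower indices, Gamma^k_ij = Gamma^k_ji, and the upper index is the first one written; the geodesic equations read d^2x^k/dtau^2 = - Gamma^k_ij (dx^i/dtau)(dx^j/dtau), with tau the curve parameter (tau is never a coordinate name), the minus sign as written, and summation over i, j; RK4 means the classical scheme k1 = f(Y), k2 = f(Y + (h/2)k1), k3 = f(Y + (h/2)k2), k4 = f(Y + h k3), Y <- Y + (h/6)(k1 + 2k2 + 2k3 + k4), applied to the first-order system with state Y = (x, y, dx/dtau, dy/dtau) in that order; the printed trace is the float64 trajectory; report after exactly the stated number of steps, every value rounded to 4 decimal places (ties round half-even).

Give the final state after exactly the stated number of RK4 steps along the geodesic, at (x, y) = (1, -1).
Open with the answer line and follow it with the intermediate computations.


Answer: x = 1.1040, y = -1.0405, dx/dtau = 0.5414, dy/dtau = -0.2860

f(Y) = (dx/dtau, dy/dtau, -Gamma^x_ij Y'^i Y'^j, -Gamma^y_ij Y'^i Y'^j) with the Gammas evaluated at the stage position; h = 0.100000; intermediate values shown to 6 dp
step 0: x = 1.0000, y = -1.0000, dx/dtau = 0.5000, dy/dtau = -0.1250
step 1:
  k1: at (x, y) = (1.000000, -1.000000), (dx/dtau, dy/dtau) = (0.500000, -0.125000); Gamma_xxx = -0.997208, Gamma_xxy = -0.454507, Gamma_xyy = -0.126737, Gamma_yxx = 3.206191, Gamma_yxy = 0.653050, Gamma_yyy = 0.249408; k1 = (0.500000, -0.125000, 0.194469, -0.723814)
  k2: at (x, y) = (1.025000, -1.006250), (dx/dtau, dy/dtau) = (0.509723, -0.161191); Gamma_xxx = -1.048127, Gamma_xxy = -0.465736, Gamma_xyy = -0.142530, Gamma_yxx = 3.330489, Gamma_yxy = 0.687754, Gamma_yyy = 0.276434; k2 = (0.509723, -0.161191, 0.199493, -0.759488)
  k3: at (x, y) = (1.025486, -1.008060), (dx/dtau, dy/dtau) = (0.509975, -0.162974); Gamma_xxx = -1.051528, Gamma_xxy = -0.466580, Gamma_xyy = -0.143317, Gamma_yxx = 3.339602, Gamma_yxy = 0.689765, Gamma_yyy = 0.277624; k3 = (0.509975, -0.162974, 0.199724, -0.761261)
  k4: at (x, y) = (1.050997, -1.016297), (dx/dtau, dy/dtau) = (0.519972, -0.201126); Gamma_xxx = -1.109528, Gamma_xxy = -0.479895, Gamma_xyy = -0.160392, Gamma_yxx = 3.482756, Gamma_yxy = 0.729522, Gamma_yyy = 0.307468; k4 = (0.519972, -0.201126, 0.206098, -0.801488)
  Y <- Y + (h/6)(k1 + 2k2 + 2k3 + k4): x = 1.0510, y = -1.0162, dx/dtau = 0.5200, dy/dtau = -0.2011
step 2:
  k1: at (x, y) = (1.050989, -1.016241), (dx/dtau, dy/dtau) = (0.519983, -0.201113); Gamma_xxx = -1.109428, Gamma_xxy = -0.479870, Gamma_xyy = -0.160370, Gamma_yxx = 3.482485, Gamma_yxy = 0.729463, Gamma_yyy = 0.307436; k1 = (0.519983, -0.201113, 0.206091, -0.801470)
  k2: at (x, y) = (1.076989, -1.026297), (dx/dtau, dy/dtau) = (0.530288, -0.241187); Gamma_xxx = -1.175036, Gamma_xxy = -0.495468, Gamma_xyy = -0.178774, Gamma_yxx = 3.645786, Gamma_yxy = 0.774809, Gamma_yyy = 0.340298; k2 = (0.530288, -0.241187, 0.214087, -0.846816)
  k3: at (x, y) = (1.077504, -1.028300), (dx/dtau, dy/dtau) = (0.530688, -0.243454); Gamma_xxx = -1.179304, Gamma_xxy = -0.496569, Gamma_xyy = -0.179689, Gamma_yxx = 3.657149, Gamma_yxy = 0.777462, Gamma_yyy = 0.341762; k3 = (0.530688, -0.243454, 0.214465, -0.849324)
  k4: at (x, y) = (1.104058, -1.040586), (dx/dtau, dy/dtau) = (0.541430, -0.286046); Gamma_xxx = -1.254907, Gamma_xxy = -0.515182, Gamma_xyy = -0.199787, Gamma_yxx = 3.846781, Gamma_yxy = 0.830251, Gamma_yyy = 0.378447; k4 = (0.541430, -0.286046, 0.224642, -0.901467)
  Y <- Y + (h/6)(k1 + 2k2 + 2k3 + k4): x = 1.1040, y = -1.0405, dx/dtau = 0.5414, dy/dtau = -0.2860


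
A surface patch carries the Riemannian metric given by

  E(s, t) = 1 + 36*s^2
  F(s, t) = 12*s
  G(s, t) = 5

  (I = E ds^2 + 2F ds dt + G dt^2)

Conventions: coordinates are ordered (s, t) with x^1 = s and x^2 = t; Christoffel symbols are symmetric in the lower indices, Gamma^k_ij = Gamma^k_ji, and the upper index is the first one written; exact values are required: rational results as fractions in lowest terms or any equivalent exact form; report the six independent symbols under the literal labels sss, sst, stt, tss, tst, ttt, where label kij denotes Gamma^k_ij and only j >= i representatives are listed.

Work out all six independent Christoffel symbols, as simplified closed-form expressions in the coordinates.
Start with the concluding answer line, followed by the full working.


Answer: Gamma_sss = 36*s/(36*s^2 + 5), Gamma_sst = 0, Gamma_stt = 0, Gamma_tss = 12/(36*s^2 + 5), Gamma_tst = 0, Gamma_ttt = 0

E = 1 + 36*s^2; F = 12*s; G = 5
Gamma^k_ij = (1/2) g^{kl} (d_i g_jl + d_j g_il - d_l g_ij), with g^inv = (1/(EG-F^2)) [[G, -F], [-F, E]]
first partials: E_s = 72*s, E_t = 0, F_s = 12, F_t = 0, G_s = 0, G_t = 0
D = EG - F^2 = 5 + 36*s^2
expanded: Gamma^s_ss = (G E_s - 2F F_s + F E_t)/(2D), Gamma^s_st = (G E_t - F G_s)/(2D), Gamma^s_tt = (2G F_t - G G_s - F G_t)/(2D), Gamma^t_ss = (2E F_s - E E_t - F E_s)/(2D), Gamma^t_st = (E G_s - F E_t)/(2D), Gamma^t_tt = (E G_t - 2F F_t + F G_s)/(2D); substitute and cancel common factors


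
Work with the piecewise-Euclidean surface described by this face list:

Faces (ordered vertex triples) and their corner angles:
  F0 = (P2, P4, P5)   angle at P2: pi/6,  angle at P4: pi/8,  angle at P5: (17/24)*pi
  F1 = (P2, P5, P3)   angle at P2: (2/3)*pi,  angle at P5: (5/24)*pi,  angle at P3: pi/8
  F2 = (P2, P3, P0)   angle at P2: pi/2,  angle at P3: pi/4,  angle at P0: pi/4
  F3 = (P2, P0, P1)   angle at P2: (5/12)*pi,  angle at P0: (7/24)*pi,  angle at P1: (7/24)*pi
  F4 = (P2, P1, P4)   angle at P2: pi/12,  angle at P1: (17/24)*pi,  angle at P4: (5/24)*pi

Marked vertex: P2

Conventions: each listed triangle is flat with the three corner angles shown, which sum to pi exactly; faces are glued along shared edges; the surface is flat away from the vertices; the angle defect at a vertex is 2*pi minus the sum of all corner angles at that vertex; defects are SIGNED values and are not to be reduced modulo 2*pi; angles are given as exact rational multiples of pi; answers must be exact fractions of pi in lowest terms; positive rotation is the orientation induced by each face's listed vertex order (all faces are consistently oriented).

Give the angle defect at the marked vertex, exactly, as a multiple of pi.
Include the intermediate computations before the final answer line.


Sum of corner angles at P2: (11/6)*pi
defect = 2*pi - (11/6)*pi

Answer: defect(P2) = pi/6


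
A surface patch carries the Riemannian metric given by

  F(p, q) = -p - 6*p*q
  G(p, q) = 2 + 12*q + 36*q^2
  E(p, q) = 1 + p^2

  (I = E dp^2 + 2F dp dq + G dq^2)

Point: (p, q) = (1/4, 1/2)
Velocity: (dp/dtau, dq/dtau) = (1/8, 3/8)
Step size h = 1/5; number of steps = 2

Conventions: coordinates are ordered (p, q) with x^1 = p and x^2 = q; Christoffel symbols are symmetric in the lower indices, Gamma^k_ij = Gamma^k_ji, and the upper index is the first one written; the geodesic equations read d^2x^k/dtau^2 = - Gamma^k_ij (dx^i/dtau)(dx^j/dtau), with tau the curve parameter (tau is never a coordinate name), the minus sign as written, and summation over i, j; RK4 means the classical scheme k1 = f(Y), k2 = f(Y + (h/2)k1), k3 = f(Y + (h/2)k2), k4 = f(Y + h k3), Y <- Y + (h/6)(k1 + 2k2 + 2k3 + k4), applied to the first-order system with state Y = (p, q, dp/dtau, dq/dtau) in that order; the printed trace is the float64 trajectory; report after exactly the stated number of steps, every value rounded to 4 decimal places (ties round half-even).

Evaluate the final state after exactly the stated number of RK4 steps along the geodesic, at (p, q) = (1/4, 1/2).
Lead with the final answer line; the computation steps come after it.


Answer: p = 0.3008, q = 0.6370, dp/dtau = 0.1287, dq/dtau = 0.3154

f(Y) = (dp/dtau, dq/dtau, -Gamma^p_ij Y'^i Y'^j, -Gamma^q_ij Y'^i Y'^j) with the Gammas evaluated at the stage position; h = 0.200000; intermediate values shown to 6 dp
step 0: p = 0.2500, q = 0.5000, dp/dtau = 0.1250, dq/dtau = 0.3750
step 1:
  k1: at (p, q) = (0.250000, 0.500000), (dp/dtau, dq/dtau) = (0.125000, 0.375000); Gamma_ppp = 0.014652, Gamma_ppq = 0.000000, Gamma_pqq = -0.087912, Gamma_qpp = -0.234432, Gamma_qpq = 0.000000, Gamma_qqq = 1.406593; k1 = (0.125000, 0.375000, 0.012134, -0.194139)
  k2: at (p, q) = (0.262500, 0.537500), (dp/dtau, dq/dtau) = (0.126213, 0.355586); Gamma_ppp = 0.013875, Gamma_ppq = 0.000000, Gamma_pqq = -0.083247, Gamma_qpp = -0.223314, Gamma_qpq = 0.000000, Gamma_qqq = 1.339885; k2 = (0.126213, 0.355586, 0.010305, -0.165860)
  k3: at (p, q) = (0.262621, 0.535559), (dp/dtau, dq/dtau) = (0.126030, 0.358414); Gamma_ppp = 0.013953, Gamma_ppq = 0.000000, Gamma_pqq = -0.083720, Gamma_qpp = -0.223861, Gamma_qpq = 0.000000, Gamma_qqq = 1.343165; k3 = (0.126030, 0.358414, 0.010533, -0.168988)
  k4: at (p, q) = (0.275206, 0.571683), (dp/dtau, dq/dtau) = (0.127107, 0.341202); Gamma_ppp = 0.013294, Gamma_ppq = 0.000000, Gamma_pqq = -0.079764, Gamma_qpp = -0.213999, Gamma_qpq = 0.000000, Gamma_qqq = 1.283993; k4 = (0.127107, 0.341202, 0.009071, -0.146024)
  Y <- Y + (h/6)(k1 + 2k2 + 2k3 + k4): p = 0.2752, q = 0.5715, dp/dtau = 0.1271, dq/dtau = 0.3413
step 2:
  k1: at (p, q) = (0.275220, 0.571473), (dp/dtau, dq/dtau) = (0.127096, 0.341338); Gamma_ppp = 0.013302, Gamma_ppq = 0.000000, Gamma_pqq = -0.079811, Gamma_qpp = -0.214053, Gamma_qpq = 0.000000, Gamma_qqq = 1.284319; k1 = (0.127096, 0.341338, 0.009084, -0.146180)
  k2: at (p, q) = (0.287929, 0.605607), (dp/dtau, dq/dtau) = (0.128004, 0.326720); Gamma_ppp = 0.012766, Gamma_ppq = 0.000000, Gamma_pqq = -0.076599, Gamma_qpp = -0.205451, Gamma_qpq = 0.000000, Gamma_qqq = 1.232704; k2 = (0.128004, 0.326720, 0.007967, -0.128220)
  k3: at (p, q) = (0.288020, 0.604145), (dp/dtau, dq/dtau) = (0.127893, 0.328516); Gamma_ppp = 0.012817, Gamma_ppq = 0.000000, Gamma_pqq = -0.076900, Gamma_qpp = -0.205802, Gamma_qpq = 0.000000, Gamma_qqq = 1.234814; k3 = (0.127893, 0.328516, 0.008090, -0.129898)
  k4: at (p, q) = (0.300798, 0.637177), (dp/dtau, dq/dtau) = (0.128714, 0.315358); Gamma_ppp = 0.012352, Gamma_ppq = 0.000000, Gamma_pqq = -0.074111, Gamma_qpp = -0.198053, Gamma_qpq = 0.000000, Gamma_qqq = 1.188317; k4 = (0.128714, 0.315358, 0.007166, -0.114898)
  Y <- Y + (h/6)(k1 + 2k2 + 2k3 + k4): p = 0.3008, q = 0.6370, dp/dtau = 0.1287, dq/dtau = 0.3154


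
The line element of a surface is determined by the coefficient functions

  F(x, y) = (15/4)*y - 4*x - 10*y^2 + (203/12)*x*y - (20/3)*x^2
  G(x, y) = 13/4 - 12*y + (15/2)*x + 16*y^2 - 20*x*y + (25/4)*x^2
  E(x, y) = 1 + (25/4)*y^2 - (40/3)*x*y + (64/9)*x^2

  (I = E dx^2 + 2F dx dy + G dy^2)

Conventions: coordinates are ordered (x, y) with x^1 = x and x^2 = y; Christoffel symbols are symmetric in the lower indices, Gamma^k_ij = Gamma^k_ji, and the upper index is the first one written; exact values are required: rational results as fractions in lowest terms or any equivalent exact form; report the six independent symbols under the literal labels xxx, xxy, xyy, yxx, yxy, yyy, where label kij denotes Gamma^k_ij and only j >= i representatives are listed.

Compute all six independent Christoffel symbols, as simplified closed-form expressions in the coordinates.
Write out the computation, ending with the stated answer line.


E = 1 + (25/4)*y^2 - (40/3)*x*y + (64/9)*x^2; F = (15/4)*y - 4*x - 10*y^2 + (203/12)*x*y - (20/3)*x^2; G = 13/4 - 12*y + (15/2)*x + 16*y^2 - 20*x*y + (25/4)*x^2
Gamma^k_ij = (1/2) g^{kl} (d_i g_jl + d_j g_il - d_l g_ij), with g^inv = (1/(EG-F^2)) [[G, -F], [-F, E]]
first partials: E_x = -(40/3)*y + (128/9)*x, E_y = (25/2)*y - (40/3)*x, F_x = -4 + (203/12)*y - (40/3)*x, F_y = 15/4 - 20*y + (203/12)*x, G_x = 15/2 - 20*y + (25/2)*x, G_y = -12 + 32*y - 20*x
D = EG - F^2 = 13/4 - 12*y + (15/2)*x + (89/4)*y^2 - (100/3)*x*y + (481/36)*x^2
expanded: Gamma^x_xx = (G E_x - 2F F_x + F E_y)/(2D), Gamma^x_xy = (G E_y - F G_x)/(2D), Gamma^x_yy = (2G F_y - G G_x - F G_y)/(2D), Gamma^y_xx = (2E F_x - E E_y - F E_x)/(2D), Gamma^y_xy = (E G_x - F E_y)/(2D), Gamma^y_yy = (E G_y - 2F F_y + F G_x)/(2D); substitute and cancel common factors

Answer: Gamma_xxx = (256*x - 240*y)/(481*x^2 - 1200*x*y + 270*x + 801*y^2 - 432*y + 117), Gamma_xxy = (-240*x + 225*y)/(481*x^2 - 1200*x*y + 270*x + 801*y^2 - 432*y + 117), Gamma_xyy = (384*x - 360*y)/(481*x^2 - 1200*x*y + 270*x + 801*y^2 - 432*y + 117), Gamma_yxx = (-240*x + 384*y - 144)/(481*x^2 - 1200*x*y + 270*x + 801*y^2 - 432*y + 117), Gamma_yxy = (225*x - 360*y + 135)/(481*x^2 - 1200*x*y + 270*x + 801*y^2 - 432*y + 117), Gamma_yyy = (-360*x + 576*y - 216)/(481*x^2 - 1200*x*y + 270*x + 801*y^2 - 432*y + 117)


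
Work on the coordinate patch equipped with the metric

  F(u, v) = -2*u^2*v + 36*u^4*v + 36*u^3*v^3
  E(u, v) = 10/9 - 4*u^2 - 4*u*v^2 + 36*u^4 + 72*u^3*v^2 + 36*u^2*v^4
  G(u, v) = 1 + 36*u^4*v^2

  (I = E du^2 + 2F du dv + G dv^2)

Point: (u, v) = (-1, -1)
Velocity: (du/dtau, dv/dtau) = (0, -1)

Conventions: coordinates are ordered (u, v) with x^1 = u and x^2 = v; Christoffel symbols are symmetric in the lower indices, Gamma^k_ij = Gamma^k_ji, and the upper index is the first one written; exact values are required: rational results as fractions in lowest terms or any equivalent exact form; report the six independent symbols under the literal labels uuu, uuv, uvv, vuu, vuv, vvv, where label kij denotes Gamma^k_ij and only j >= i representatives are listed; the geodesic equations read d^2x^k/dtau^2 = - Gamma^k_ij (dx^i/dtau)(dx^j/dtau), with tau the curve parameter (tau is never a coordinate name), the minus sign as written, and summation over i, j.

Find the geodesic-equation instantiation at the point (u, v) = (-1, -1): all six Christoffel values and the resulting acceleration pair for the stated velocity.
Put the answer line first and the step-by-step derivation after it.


Answer: Gamma_uuu = 9/167, Gamma_uuv = -18/167, Gamma_uvv = -9/167, Gamma_vuu = 162/167, Gamma_vuv = -324/167, Gamma_vvv = -162/167; accelerations (d^2u/dtau^2, d^2v/dtau^2) = (9/167, 162/167)

E = 10/9, F = 2, G = 37 at the point
E_u = 4, E_v = -8, F_u = 32, F_v = -74, G_u = -144, G_v = -72
EG - F^2 = 334/9;  g^inv = (9/334) * [[37, -2], [-2, 10/9]]
first-kind symbols [ij,l] = (1/2)(d_i g_jl + d_j g_il - d_l g_ij): [uu,u] = E_u/2 = 2, [uu,v] = F_u - E_v/2 = 36, [uv,u] = E_v/2 = -4, [uv,v] = G_u/2 = -72, [vv,u] = F_v - G_u/2 = -2, [vv,v] = G_v/2 = -36
Gamma^u_ij = (G*[ij,u] - F*[ij,v])/(EG - F^2), Gamma^v_ij = (E*[ij,v] - F*[ij,u])/(EG - F^2)
Gamma_uuu = 9/167, Gamma_uuv = -18/167, Gamma_uvv = -9/167, Gamma_vuu = 162/167, Gamma_vuv = -324/167, Gamma_vvv = -162/167
d^2u/dtau^2 = -(Gamma_uuu*(0)^2 + 2*Gamma_uuv*(0)*(-1) + Gamma_uvv*(-1)^2) = 9/167
d^2v/dtau^2 = -(Gamma_vuu*(0)^2 + 2*Gamma_vuv*(0)*(-1) + Gamma_vvv*(-1)^2) = 162/167


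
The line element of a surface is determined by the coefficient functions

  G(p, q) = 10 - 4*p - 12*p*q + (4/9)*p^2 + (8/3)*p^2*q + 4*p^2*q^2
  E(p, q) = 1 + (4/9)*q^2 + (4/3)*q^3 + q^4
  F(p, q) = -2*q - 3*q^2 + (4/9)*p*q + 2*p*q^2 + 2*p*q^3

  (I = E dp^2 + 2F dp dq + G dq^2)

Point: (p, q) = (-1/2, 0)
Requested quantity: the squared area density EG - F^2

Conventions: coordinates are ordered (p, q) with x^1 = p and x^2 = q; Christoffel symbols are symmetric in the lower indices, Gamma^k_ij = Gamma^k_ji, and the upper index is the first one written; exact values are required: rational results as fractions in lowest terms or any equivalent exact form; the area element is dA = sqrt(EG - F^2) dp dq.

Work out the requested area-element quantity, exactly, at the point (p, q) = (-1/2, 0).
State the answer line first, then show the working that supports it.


Answer: EG - F^2 = 109/9

E = 1, F = 0, G = 109/9; EG - F^2 = 109/9


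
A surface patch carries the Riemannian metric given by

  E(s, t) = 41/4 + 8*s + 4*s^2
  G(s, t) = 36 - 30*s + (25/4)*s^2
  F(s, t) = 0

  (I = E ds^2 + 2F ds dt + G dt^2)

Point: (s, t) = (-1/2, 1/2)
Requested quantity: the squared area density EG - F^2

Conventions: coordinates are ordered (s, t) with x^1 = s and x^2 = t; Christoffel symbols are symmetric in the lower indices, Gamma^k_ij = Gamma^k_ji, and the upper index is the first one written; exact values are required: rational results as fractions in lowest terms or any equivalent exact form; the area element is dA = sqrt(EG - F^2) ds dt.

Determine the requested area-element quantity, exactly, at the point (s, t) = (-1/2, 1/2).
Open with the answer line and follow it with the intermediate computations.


Answer: EG - F^2 = 24389/64

E = 29/4, F = 0, G = 841/16; EG - F^2 = 24389/64


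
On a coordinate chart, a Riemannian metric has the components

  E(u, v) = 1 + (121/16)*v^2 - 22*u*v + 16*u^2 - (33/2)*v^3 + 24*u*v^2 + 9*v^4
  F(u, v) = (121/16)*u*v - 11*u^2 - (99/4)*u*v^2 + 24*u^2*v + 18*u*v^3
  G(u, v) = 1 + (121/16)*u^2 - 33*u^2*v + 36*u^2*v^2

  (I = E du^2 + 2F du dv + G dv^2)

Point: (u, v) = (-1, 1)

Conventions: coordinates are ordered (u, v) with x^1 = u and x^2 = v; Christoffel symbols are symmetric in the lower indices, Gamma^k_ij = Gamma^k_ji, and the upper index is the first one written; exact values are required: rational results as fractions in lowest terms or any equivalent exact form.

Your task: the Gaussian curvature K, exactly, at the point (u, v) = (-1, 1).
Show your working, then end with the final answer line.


E = 241/16, F = 195/16, G = 185/16, EG - F^2 = 205/8 at the point
E_u = -30, E_v = -195/8, F_u = -403/16, F_v = 191/16, G_u = -169/8, G_v = 39
E_vv = -191/8, F_uv = -575/16, G_uu = 169/8
Brioschi: K = (det M1 - det M2) / (EG - F^2)^2 with the standard first/second-derivative matrices M1, M2.
M1 = [[-E_vv/2 + F_uv - G_uu/2, E_u/2, F_u - E_v/2], [F_v - G_u/2, E, F], [G_v/2, F, G]] = [[-553/16, -15, -13], [45/2, 241/16, 195/16], [39/2, 195/16, 185/16]]; det M1 = -37717/128
M2 = [[0, E_v/2, G_u/2], [E_v/2, E, F], [G_u/2, F, G]] = [[0, -195/16, -169/16], [-195/16, 241/16, 195/16], [-169/16, 195/16, 185/16]]; det M2 = -33293/128
det M1 - det M2 = -553/16; K = -553/16 / (205/8)^2 = -2212/42025

Answer: K = -2212/42025


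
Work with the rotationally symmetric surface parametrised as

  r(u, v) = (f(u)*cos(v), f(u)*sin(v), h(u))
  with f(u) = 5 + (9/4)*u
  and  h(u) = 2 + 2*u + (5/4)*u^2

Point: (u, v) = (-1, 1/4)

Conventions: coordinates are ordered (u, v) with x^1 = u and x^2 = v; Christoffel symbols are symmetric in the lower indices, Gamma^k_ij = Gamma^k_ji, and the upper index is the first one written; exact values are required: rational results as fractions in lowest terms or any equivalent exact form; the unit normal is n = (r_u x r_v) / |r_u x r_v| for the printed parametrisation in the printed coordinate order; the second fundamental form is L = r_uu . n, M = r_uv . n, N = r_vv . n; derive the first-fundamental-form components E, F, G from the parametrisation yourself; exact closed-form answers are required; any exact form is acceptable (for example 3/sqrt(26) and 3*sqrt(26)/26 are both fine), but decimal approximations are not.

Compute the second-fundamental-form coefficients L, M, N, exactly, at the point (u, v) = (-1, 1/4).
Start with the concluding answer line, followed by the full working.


Answer: L = 9*sqrt(85)/34, M = 0, N = -11*sqrt(85)/170

f = 11/4, f' = 9/4, f'' = 0, h' = -1/2, h'' = 5/2
E = 85/16, F = 0, G = 121/16; answer radicand W^2 = 85/16
unnormalised second-form numerators: l = 45/8, m = 0, n = -11/8; L = l/sqrt(85/16), and similarly M = m/sqrt(W^2), N = n/sqrt(W^2)


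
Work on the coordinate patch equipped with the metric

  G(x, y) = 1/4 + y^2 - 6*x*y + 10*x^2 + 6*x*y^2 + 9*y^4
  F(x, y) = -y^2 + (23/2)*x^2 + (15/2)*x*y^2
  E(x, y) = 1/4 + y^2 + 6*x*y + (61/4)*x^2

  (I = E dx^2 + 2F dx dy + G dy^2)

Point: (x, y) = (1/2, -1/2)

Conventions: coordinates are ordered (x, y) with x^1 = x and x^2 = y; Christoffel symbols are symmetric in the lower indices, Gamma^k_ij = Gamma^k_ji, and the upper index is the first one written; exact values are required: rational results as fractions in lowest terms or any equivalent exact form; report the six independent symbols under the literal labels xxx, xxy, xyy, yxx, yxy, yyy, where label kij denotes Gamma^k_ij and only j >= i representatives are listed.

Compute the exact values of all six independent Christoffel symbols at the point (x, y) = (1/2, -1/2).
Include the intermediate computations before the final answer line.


E = 45/16, F = 57/16, G = 93/16 at the point
E_x = 49/4, E_y = 2, F_x = 107/8, F_y = -11/4, G_x = 29/2, G_y = -23/2
EG - F^2 = 117/32;  g^inv = (32/117) * [[93/16, -57/16], [-57/16, 45/16]]
first-kind symbols [ij,l] = (1/2)(d_i g_jl + d_j g_il - d_l g_ij): [xx,x] = E_x/2 = 49/8, [xx,y] = F_x - E_y/2 = 99/8, [xy,x] = E_y/2 = 1, [xy,y] = G_x/2 = 29/4, [yy,x] = F_y - G_x/2 = -10, [yy,y] = G_y/2 = -23/4
Gamma^x_ij = (G*[ij,x] - F*[ij,y])/(EG - F^2), Gamma^y_ij = (E*[ij,y] - F*[ij,x])/(EG - F^2)

Answer: Gamma_xxx = -181/78, Gamma_xxy = -427/78, Gamma_xyy = -803/78, Gamma_yxx = 277/78, Gamma_yxy = 359/78, Gamma_yyy = 415/78


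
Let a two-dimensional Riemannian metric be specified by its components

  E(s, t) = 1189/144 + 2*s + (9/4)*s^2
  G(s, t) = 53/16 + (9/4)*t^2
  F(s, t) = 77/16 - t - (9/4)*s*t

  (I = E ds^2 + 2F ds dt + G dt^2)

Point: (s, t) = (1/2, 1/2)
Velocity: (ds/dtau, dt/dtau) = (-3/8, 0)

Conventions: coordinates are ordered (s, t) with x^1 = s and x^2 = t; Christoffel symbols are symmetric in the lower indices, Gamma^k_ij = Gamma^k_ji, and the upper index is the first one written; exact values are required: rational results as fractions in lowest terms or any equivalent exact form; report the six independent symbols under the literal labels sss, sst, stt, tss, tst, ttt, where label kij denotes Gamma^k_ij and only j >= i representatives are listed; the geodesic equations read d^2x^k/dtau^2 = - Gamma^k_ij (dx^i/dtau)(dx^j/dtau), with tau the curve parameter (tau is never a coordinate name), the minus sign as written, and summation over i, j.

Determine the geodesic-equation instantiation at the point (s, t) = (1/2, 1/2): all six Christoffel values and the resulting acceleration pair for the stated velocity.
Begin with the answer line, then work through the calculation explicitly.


Answer: Gamma_sss = 7173/13817, Gamma_sst = 0, Gamma_stt = -7173/13817, Gamma_tss = -10953/13817, Gamma_tst = 0, Gamma_ttt = 10953/13817; accelerations (d^2s/dtau^2, d^2t/dtau^2) = (-64557/884288, 98577/884288)

E = 707/72, F = 15/4, G = 31/8 at the point
E_s = 17/4, E_t = 0, F_s = -9/8, F_t = -17/8, G_s = 0, G_t = 9/4
EG - F^2 = 13817/576;  g^inv = (576/13817) * [[31/8, -15/4], [-15/4, 707/72]]
first-kind symbols [ij,l] = (1/2)(d_i g_jl + d_j g_il - d_l g_ij): [ss,s] = E_s/2 = 17/8, [ss,t] = F_s - E_t/2 = -9/8, [st,s] = E_t/2 = 0, [st,t] = G_s/2 = 0, [tt,s] = F_t - G_s/2 = -17/8, [tt,t] = G_t/2 = 9/8
Gamma^s_ij = (G*[ij,s] - F*[ij,t])/(EG - F^2), Gamma^t_ij = (E*[ij,t] - F*[ij,s])/(EG - F^2)
Gamma_sss = 7173/13817, Gamma_sst = 0, Gamma_stt = -7173/13817, Gamma_tss = -10953/13817, Gamma_tst = 0, Gamma_ttt = 10953/13817
d^2s/dtau^2 = -(Gamma_sss*(-3/8)^2 + 2*Gamma_sst*(-3/8)*(0) + Gamma_stt*(0)^2) = -64557/884288
d^2t/dtau^2 = -(Gamma_tss*(-3/8)^2 + 2*Gamma_tst*(-3/8)*(0) + Gamma_ttt*(0)^2) = 98577/884288


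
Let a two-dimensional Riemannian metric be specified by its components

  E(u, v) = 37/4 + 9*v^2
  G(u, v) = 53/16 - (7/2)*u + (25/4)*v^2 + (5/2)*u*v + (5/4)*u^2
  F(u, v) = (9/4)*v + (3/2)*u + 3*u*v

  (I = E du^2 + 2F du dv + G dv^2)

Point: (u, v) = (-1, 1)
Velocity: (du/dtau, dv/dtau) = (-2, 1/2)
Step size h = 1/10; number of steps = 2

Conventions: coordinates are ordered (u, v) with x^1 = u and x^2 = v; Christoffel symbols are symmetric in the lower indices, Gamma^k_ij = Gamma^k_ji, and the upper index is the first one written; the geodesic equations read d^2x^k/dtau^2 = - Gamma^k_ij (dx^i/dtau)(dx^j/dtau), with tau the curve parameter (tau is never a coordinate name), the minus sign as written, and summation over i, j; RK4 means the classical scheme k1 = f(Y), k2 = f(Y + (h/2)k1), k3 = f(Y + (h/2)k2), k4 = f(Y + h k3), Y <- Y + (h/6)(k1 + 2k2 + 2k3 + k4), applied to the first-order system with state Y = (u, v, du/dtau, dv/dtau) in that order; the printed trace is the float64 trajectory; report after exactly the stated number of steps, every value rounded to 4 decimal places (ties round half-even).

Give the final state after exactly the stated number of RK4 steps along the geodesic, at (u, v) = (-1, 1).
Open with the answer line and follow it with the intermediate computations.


Answer: u = -1.3747, v = 1.1240, du/dtau = -1.7376, dv/dtau = 0.7268

f(Y) = (du/dtau, dv/dtau, -Gamma^u_ij Y'^i Y'^j, -Gamma^v_ij Y'^i Y'^j) with the Gammas evaluated at the stage position; h = 0.100000; intermediate values shown to 6 dp
step 0: u = -1.0000, v = 1.0000, du/dtau = -2.0000, dv/dtau = 0.5000
step 1:
  k1: at (u, v) = (-1.000000, 1.000000), (du/dtau, dv/dtau) = (-2.000000, 0.500000); Gamma_uuu = -0.048096, Gamma_uuv = 0.486306, Gamma_uvv = 0.109552, Gamma_vuu = -0.390114, Gamma_vuv = -0.055518, Gamma_vvv = 0.444148; k1 = (-2.000000, 0.500000, 1.137609, 1.338380)
  k2: at (u, v) = (-1.100000, 1.025000), (du/dtau, dv/dtau) = (-1.943120, 0.566919); Gamma_uuu = -0.056357, Gamma_uuv = 0.487116, Gamma_uvv = 0.104814, Gamma_vuu = -0.386684, Gamma_vuv = -0.041517, Gamma_vvv = 0.428008; k2 = (-1.943120, 0.566919, 1.252308, 1.230979)
  k3: at (u, v) = (-1.097156, 1.028346), (du/dtau, dv/dtau) = (-1.937385, 0.561549); Gamma_uuu = -0.056089, Gamma_uuv = 0.487187, Gamma_uvv = 0.104439, Gamma_vuu = -0.387472, Gamma_vuv = -0.041175, Gamma_vvv = 0.429011; k3 = (-1.937385, 0.561549, 1.237651, 1.229486)
  k4: at (u, v) = (-1.193738, 1.056155), (du/dtau, dv/dtau) = (-1.876235, 0.622949); Gamma_uuu = -0.063810, Gamma_uuv = 0.488210, Gamma_uvv = 0.099315, Gamma_vuu = -0.385050, Gamma_vuv = -0.027604, Gamma_vvv = 0.414485; k4 = (-1.876235, 0.622949, 1.327323, 1.130100)
  Y <- Y + (h/6)(k1 + 2k2 + 2k3 + k4): u = -1.1940, v = 1.0563, du/dtau = -1.8759, dv/dtau = 0.6232
step 2:
  k1: at (u, v) = (-1.193954, 1.056331), (du/dtau, dv/dtau) = (-1.875919, 0.623157); Gamma_uuu = -0.063826, Gamma_uuv = 0.488213, Gamma_uvv = 0.099290, Gamma_vuu = -0.385063, Gamma_vuv = -0.027555, Gamma_vvv = 0.414469; k1 = (-1.875919, 0.623157, 1.327486, 1.129694)
  k2: at (u, v) = (-1.287750, 1.087489), (du/dtau, dv/dtau) = (-1.809545, 0.679642); Gamma_uuu = -0.071073, Gamma_uuv = 0.489342, Gamma_uvv = 0.093838, Gamma_vuu = -0.383584, Gamma_vuv = -0.014264, Gamma_vvv = 0.401440; k2 = (-1.809545, 0.679642, 1.393006, 1.035513)
  k3: at (u, v) = (-1.284431, 1.090313), (du/dtau, dv/dtau) = (-1.806269, 0.674932); Gamma_uuu = -0.070777, Gamma_uuv = 0.489296, Gamma_uvv = 0.093646, Gamma_vuu = -0.384228, Gamma_vuv = -0.014103, Gamma_vvv = 0.402423; k3 = (-1.806269, 0.674932, 1.381270, 1.035880)
  k4: at (u, v) = (-1.374581, 1.123825), (du/dtau, dv/dtau) = (-1.737792, 0.726745); Gamma_uuu = -0.077505, Gamma_uuv = 0.490312, Gamma_uvv = 0.088200, Gamma_vuu = -0.383409, Gamma_vuv = -0.001378, Gamma_vvv = 0.390800; k4 = (-1.737792, 0.726745, 1.425935, 0.947979)
  Y <- Y + (h/6)(k1 + 2k2 + 2k3 + k4): u = -1.3747, v = 1.1240, du/dtau = -1.7376, dv/dtau = 0.7268


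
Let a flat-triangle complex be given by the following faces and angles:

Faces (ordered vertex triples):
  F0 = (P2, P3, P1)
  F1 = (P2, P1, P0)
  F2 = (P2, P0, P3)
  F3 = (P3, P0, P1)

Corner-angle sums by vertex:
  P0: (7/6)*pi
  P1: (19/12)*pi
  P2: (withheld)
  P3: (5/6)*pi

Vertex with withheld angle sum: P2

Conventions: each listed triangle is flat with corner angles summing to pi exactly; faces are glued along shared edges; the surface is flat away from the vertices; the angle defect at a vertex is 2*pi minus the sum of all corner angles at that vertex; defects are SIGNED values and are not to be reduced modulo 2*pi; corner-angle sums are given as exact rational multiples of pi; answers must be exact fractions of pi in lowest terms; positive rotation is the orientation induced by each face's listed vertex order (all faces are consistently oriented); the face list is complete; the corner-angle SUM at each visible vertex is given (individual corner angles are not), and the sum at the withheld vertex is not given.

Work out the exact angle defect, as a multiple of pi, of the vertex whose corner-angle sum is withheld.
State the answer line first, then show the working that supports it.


Answer: defect(P2) = (19/12)*pi

V = 4, E = 6, F = 4; chi = V - E + F = 2
Gauss-Bonnet: total defect = 2*pi*chi = 4*pi; visible defects sum to (29/12)*pi


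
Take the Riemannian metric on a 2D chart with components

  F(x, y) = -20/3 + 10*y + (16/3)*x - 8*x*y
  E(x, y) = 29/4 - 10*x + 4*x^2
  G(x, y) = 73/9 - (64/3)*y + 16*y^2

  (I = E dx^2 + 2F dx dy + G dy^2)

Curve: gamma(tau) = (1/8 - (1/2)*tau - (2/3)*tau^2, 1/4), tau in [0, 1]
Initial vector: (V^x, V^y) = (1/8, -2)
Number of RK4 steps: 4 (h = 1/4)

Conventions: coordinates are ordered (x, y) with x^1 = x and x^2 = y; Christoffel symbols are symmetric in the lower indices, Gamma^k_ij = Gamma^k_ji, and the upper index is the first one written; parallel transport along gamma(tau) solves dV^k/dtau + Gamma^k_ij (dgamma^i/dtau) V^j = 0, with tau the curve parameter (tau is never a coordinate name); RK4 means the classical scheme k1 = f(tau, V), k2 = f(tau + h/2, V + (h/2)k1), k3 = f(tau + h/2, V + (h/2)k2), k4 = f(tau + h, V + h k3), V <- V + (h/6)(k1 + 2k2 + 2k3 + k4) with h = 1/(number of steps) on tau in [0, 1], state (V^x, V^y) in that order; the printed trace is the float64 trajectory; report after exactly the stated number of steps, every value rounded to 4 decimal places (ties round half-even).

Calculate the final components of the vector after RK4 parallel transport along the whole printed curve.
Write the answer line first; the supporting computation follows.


Answer: V^x = 0.0747, V^y = -1.9731

gamma'(tau) = (-1/2 - (4/3)*tau, 0); f(tau, V)^k = -Gamma^k_ij(gamma(tau)) gamma'^i(tau) V^j; h = 1/4; intermediate values shown to 6 dp
curve data and Christoffel symbols at the stage parameters:
  tau = 0.000000: gamma = (0.125000, 0.250000), gamma' = (-0.500000, 0.000000); Gamma_xxx = -0.509034, Gamma_xxy = 0.000000, Gamma_xyy = 1.018068, Gamma_yxx = 0.377062, Gamma_yxy = 0.000000, Gamma_yyy = -0.754124
  tau = 0.125000: gamma = (0.052083, 0.250000), gamma' = (-0.666667, 0.000000); Gamma_xxx = -0.503443, Gamma_xxy = 0.000000, Gamma_xyy = 1.006886, Gamma_yxx = 0.350221, Gamma_yxy = 0.000000, Gamma_yyy = -0.700442
  tau = 0.250000: gamma = (-0.041667, 0.250000), gamma' = (-0.833333, 0.000000); Gamma_xxx = -0.494352, Gamma_xxy = 0.000000, Gamma_xyy = 0.988704, Gamma_yxx = 0.318937, Gamma_yxy = 0.000000, Gamma_yyy = -0.637874
  tau = 0.375000: gamma = (-0.156250, 0.250000), gamma' = (-1.000000, 0.000000); Gamma_xxx = -0.481266, Gamma_xxy = 0.000000, Gamma_xyy = 0.962531, Gamma_yxx = 0.285194, Gamma_yxy = 0.000000, Gamma_yyy = -0.570389
  tau = 0.500000: gamma = (-0.291667, 0.250000), gamma' = (-1.166667, 0.000000); Gamma_xxx = -0.464192, Gamma_xxy = 0.000000, Gamma_xyy = 0.928385, Gamma_yxx = 0.250915, Gamma_yxy = 0.000000, Gamma_yyy = -0.501830
  tau = 0.625000: gamma = (-0.447917, 0.250000), gamma' = (-1.333333, 0.000000); Gamma_xxx = -0.443625, Gamma_xxy = 0.000000, Gamma_xyy = 0.887251, Gamma_yxx = 0.217730, Gamma_yxy = 0.000000, Gamma_yyy = -0.435461
  tau = 0.750000: gamma = (-0.625000, 0.250000), gamma' = (-1.500000, 0.000000); Gamma_xxx = -0.420397, Gamma_xxy = 0.000000, Gamma_xyy = 0.840794, Gamma_yxx = 0.186843, Gamma_yxy = 0.000000, Gamma_yyy = -0.373686
  tau = 0.875000: gamma = (-0.822917, 0.250000), gamma' = (-1.666667, 0.000000); Gamma_xxx = -0.395487, Gamma_xxy = 0.000000, Gamma_xyy = 0.790974, Gamma_yxx = 0.158990, Gamma_yxy = 0.000000, Gamma_yyy = -0.317980
  tau = 1.000000: gamma = (-1.041667, 0.250000), gamma' = (-1.833333, 0.000000); Gamma_xxx = -0.369851, Gamma_xxy = 0.000000, Gamma_xyy = 0.739703, Gamma_yxx = 0.134491, Gamma_yxy = 0.000000, Gamma_yyy = -0.268983
step 0: V^x = 0.1250, V^y = -2.0000
step 1: k1 = (-0.031815, 0.023566), k2 = (-0.040619, 0.028257), k3 = (-0.040249, 0.028000), k4 = (-0.047350, 0.030548); V <- V + (h/6)(k1 + 2k2 + 2k3 + k4): V^x = 0.1150, V^y = -1.9931
step 2: k1 = (-0.047360, 0.030555), k2 = (-0.052478, 0.031098), k3 = (-0.052170, 0.030916), k4 = (-0.055195, 0.029835); V <- V + (h/6)(k1 + 2k2 + 2k3 + k4): V^x = 0.1020, V^y = -1.9854
step 3: k1 = (-0.055222, 0.029850), k2 = (-0.056232, 0.027598), k3 = (-0.056157, 0.027562), k4 = (-0.055448, 0.024643); V <- V + (h/6)(k1 + 2k2 + 2k3 + k4): V^x = 0.0880, V^y = -1.9785
step 4: k1 = (-0.055487, 0.024661), k2 = (-0.053427, 0.021478), k3 = (-0.053597, 0.021547), k4 = (-0.050578, 0.018392); V <- V + (h/6)(k1 + 2k2 + 2k3 + k4): V^x = 0.0747, V^y = -1.9731


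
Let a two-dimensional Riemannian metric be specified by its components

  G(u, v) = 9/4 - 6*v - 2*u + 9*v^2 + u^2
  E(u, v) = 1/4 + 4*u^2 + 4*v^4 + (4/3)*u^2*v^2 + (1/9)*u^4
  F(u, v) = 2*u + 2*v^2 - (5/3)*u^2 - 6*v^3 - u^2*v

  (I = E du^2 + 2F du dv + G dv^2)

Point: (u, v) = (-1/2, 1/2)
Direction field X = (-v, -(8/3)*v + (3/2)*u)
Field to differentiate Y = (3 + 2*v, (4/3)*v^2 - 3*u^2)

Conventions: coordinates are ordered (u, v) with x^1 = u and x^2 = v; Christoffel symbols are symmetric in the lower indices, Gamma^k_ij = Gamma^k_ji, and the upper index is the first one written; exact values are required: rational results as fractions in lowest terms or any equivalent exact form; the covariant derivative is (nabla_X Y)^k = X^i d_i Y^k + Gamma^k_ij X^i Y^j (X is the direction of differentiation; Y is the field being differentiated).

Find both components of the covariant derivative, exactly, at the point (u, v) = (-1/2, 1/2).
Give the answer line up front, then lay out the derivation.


Answer: (nabla_X Y)^u = -5813/804, (nabla_X Y)^v = -8563/2412

E = 229/144, F = -43/24, G = 11/4 at the point
E_u = -79/18, E_v = 7/3, F_u = 25/6, F_v = -11/4, G_u = -3, G_v = 3
EG - F^2 = 335/288;  g^inv = (288/335) * [[11/4, 43/24], [43/24, 229/144]]
first-kind symbols [ij,l] = (1/2)(d_i g_jl + d_j g_il - d_l g_ij): [uu,u] = E_u/2 = -79/36, [uu,v] = F_u - E_v/2 = 3, [uv,u] = E_v/2 = 7/6, [uv,v] = G_u/2 = -3/2, [vv,u] = F_v - G_u/2 = -5/4, [vv,v] = G_v/2 = 3/2
Gamma^u_ij = (G*[ij,u] - F*[ij,v])/(EG - F^2), Gamma^v_ij = (E*[ij,v] - F*[ij,u])/(EG - F^2)
Gamma_uuu = -38/67, Gamma_uuv = 30/67, Gamma_uvv = -216/335, Gamma_vuu = 145/201, Gamma_vuv = -17/67, Gamma_vvv = 42/335
X = (-1/2, -25/12), Y = (4, -5/12) at the point


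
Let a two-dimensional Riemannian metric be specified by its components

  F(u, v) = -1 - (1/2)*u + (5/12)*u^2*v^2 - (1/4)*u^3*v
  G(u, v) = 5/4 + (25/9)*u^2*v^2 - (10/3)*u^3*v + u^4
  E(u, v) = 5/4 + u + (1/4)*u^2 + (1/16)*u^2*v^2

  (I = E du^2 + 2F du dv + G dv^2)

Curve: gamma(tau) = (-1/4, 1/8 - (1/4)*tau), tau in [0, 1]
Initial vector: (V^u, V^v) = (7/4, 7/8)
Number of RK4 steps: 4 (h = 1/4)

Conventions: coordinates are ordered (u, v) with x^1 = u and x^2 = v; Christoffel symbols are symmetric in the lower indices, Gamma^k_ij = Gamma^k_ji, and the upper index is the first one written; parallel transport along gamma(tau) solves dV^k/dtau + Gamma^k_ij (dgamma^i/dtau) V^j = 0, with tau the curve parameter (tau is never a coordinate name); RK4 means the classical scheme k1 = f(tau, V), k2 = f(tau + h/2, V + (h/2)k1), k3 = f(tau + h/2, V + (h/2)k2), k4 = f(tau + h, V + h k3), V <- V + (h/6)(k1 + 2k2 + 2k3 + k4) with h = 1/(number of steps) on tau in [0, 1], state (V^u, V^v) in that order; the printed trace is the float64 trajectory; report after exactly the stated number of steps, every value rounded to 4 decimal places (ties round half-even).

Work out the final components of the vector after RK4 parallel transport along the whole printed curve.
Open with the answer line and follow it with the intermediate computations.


Answer: V^u = 1.7544, V^v = 0.8704

gamma'(tau) = (0, -1/4); f(tau, V)^k = -Gamma^k_ij(gamma(tau)) gamma'^i(tau) V^j; h = 1/4; intermediate values shown to 6 dp
curve data and Christoffel symbols at the stage parameters:
  tau = 0.000000: gamma = (-0.250000, 0.125000), gamma' = (0.000000, -0.250000); Gamma_uuu = 0.205951, Gamma_uuv = -0.135538, Gamma_uvv = 0.303362, Gamma_vuu = -0.260924, Gamma_vuv = -0.158050, Gamma_vvv = 0.247729
  tau = 0.125000: gamma = (-0.250000, 0.093750), gamma' = (0.000000, -0.250000); Gamma_uuu = 0.210001, Gamma_uuv = -0.112166, Gamma_uvv = 0.256234, Gamma_vuu = -0.256258, Gamma_vuv = -0.130705, Gamma_vvv = 0.211352
  tau = 0.250000: gamma = (-0.250000, 0.062500), gamma' = (0.000000, -0.250000); Gamma_uuu = 0.213492, Gamma_uuv = -0.090697, Gamma_uvv = 0.211833, Gamma_vuu = -0.252223, Gamma_vuv = -0.105596, Gamma_vvv = 0.176631
  tau = 0.375000: gamma = (-0.250000, 0.031250), gamma' = (0.000000, -0.250000); Gamma_uuu = 0.216406, Gamma_uuv = -0.071226, Gamma_uvv = 0.170273, Gamma_vuu = -0.248839, Gamma_vuv = -0.082827, Gamma_vvv = 0.143689
  tau = 0.500000: gamma = (-0.250000, 0.000000), gamma' = (0.000000, -0.250000); Gamma_uuu = 0.218724, Gamma_uuv = -0.053840, Gamma_uvv = 0.131665, Gamma_vuu = -0.246124, Gamma_vuv = -0.062492, Gamma_vvv = 0.112647
  tau = 0.625000: gamma = (-0.250000, -0.031250), gamma' = (0.000000, -0.250000); Gamma_uuu = 0.220433, Gamma_uuv = -0.038614, Gamma_uvv = 0.096108, Gamma_vuu = -0.244095, Gamma_vuv = -0.044675, Gamma_vvv = 0.083612
  tau = 0.750000: gamma = (-0.250000, -0.062500), gamma' = (0.000000, -0.250000); Gamma_uuu = 0.221522, Gamma_uuv = -0.025613, Gamma_uvv = 0.063695, Gamma_vuu = -0.242763, Gamma_vuv = -0.029446, Gamma_vvv = 0.056686
  tau = 0.875000: gamma = (-0.250000, -0.093750), gamma' = (0.000000, -0.250000); Gamma_uuu = 0.221983, Gamma_uuv = -0.014890, Gamma_uvv = 0.034506, Gamma_vuu = -0.242137, Gamma_vuv = -0.016863, Gamma_vvv = 0.031956
  tau = 1.000000: gamma = (-0.250000, -0.125000), gamma' = (0.000000, -0.250000); Gamma_uuu = 0.221813, Gamma_uuv = -0.006487, Gamma_uvv = 0.008613, Gamma_vuu = -0.242221, Gamma_vuv = -0.006971, Gamma_vvv = 0.009501
step 0: V^u = 1.7500, V^v = 0.8750
step 1: k1 = (0.007063, -0.014956), k2 = (0.006834, -0.011078), k3 = (0.006866, -0.011051), k4 = (0.006473, -0.007728); V <- V + (h/6)(k1 + 2k2 + 2k3 + k4): V^u = 1.7517, V^v = 0.8722
step 2: k1 = (0.006472, -0.007728), k2 = (0.005881, -0.004992), k3 = (0.005897, -0.004978), k4 = (0.005071, -0.002862); V <- V + (h/6)(k1 + 2k2 + 2k3 + k4): V^u = 1.7532, V^v = 0.8709
step 3: k1 = (0.005071, -0.002863), k2 = (0.003987, -0.001390), k3 = (0.003993, -0.001385), k4 = (0.002631, -0.000576); V <- V + (h/6)(k1 + 2k2 + 2k3 + k4): V^u = 1.7542, V^v = 0.8706
step 4: k1 = (0.002630, -0.000576), k2 = (0.000978, -0.000442), k3 = (0.000979, -0.000441), k4 = (-0.000971, -0.000990); V <- V + (h/6)(k1 + 2k2 + 2k3 + k4): V^u = 1.7544, V^v = 0.8704
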